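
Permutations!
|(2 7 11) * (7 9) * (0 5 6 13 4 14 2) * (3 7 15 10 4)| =42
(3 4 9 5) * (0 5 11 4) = [5, 1, 2, 0, 9, 3, 6, 7, 8, 11, 10, 4] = (0 5 3)(4 9 11)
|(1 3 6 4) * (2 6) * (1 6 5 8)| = |(1 3 2 5 8)(4 6)| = 10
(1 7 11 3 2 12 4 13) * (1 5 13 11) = (1 7)(2 12 4 11 3)(5 13) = [0, 7, 12, 2, 11, 13, 6, 1, 8, 9, 10, 3, 4, 5]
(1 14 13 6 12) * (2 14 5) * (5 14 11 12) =(1 14 13 6 5 2 11 12) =[0, 14, 11, 3, 4, 2, 5, 7, 8, 9, 10, 12, 1, 6, 13]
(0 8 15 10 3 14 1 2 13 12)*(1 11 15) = (0 8 1 2 13 12)(3 14 11 15 10) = [8, 2, 13, 14, 4, 5, 6, 7, 1, 9, 3, 15, 0, 12, 11, 10]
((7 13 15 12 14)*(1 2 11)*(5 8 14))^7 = (15)(1 2 11)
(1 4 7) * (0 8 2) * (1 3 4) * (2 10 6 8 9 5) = (0 9 5 2)(3 4 7)(6 8 10) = [9, 1, 0, 4, 7, 2, 8, 3, 10, 5, 6]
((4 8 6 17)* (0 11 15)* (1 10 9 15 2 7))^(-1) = (0 15 9 10 1 7 2 11)(4 17 6 8)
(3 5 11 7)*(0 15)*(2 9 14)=(0 15)(2 9 14)(3 5 11 7)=[15, 1, 9, 5, 4, 11, 6, 3, 8, 14, 10, 7, 12, 13, 2, 0]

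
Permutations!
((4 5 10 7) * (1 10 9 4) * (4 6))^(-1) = (1 7 10)(4 6 9 5)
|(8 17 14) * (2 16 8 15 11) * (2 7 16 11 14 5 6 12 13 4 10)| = 12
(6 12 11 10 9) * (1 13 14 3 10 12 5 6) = (1 13 14 3 10 9)(5 6)(11 12) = [0, 13, 2, 10, 4, 6, 5, 7, 8, 1, 9, 12, 11, 14, 3]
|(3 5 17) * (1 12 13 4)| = 12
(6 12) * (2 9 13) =(2 9 13)(6 12) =[0, 1, 9, 3, 4, 5, 12, 7, 8, 13, 10, 11, 6, 2]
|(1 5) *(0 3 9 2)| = |(0 3 9 2)(1 5)| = 4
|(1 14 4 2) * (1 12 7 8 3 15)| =9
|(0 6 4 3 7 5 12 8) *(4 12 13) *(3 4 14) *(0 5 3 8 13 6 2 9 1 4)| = 30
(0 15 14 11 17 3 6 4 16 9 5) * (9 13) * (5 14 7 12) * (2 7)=(0 15 2 7 12 5)(3 6 4 16 13 9 14 11 17)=[15, 1, 7, 6, 16, 0, 4, 12, 8, 14, 10, 17, 5, 9, 11, 2, 13, 3]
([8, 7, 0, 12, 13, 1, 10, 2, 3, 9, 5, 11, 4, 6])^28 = (0 4 5)(1 8 13)(2 12 10)(3 6 7)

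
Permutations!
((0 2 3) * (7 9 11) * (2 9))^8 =((0 9 11 7 2 3))^8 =(0 11 2)(3 9 7)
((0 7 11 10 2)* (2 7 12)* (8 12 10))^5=((0 10 7 11 8 12 2))^5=(0 12 11 10 2 8 7)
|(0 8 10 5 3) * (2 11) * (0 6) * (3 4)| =14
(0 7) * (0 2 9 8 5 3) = [7, 1, 9, 0, 4, 3, 6, 2, 5, 8] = (0 7 2 9 8 5 3)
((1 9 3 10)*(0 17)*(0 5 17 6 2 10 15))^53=((0 6 2 10 1 9 3 15)(5 17))^53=(0 9 2 15 1 6 3 10)(5 17)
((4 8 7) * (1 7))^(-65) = (1 8 4 7)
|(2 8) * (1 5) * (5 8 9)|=|(1 8 2 9 5)|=5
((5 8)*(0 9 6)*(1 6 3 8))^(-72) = ((0 9 3 8 5 1 6))^(-72) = (0 1 8 9 6 5 3)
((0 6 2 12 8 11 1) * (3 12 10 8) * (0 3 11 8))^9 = ((0 6 2 10)(1 3 12 11))^9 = (0 6 2 10)(1 3 12 11)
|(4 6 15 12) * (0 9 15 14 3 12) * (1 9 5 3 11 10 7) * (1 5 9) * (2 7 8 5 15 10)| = 14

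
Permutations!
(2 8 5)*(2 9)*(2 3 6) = [0, 1, 8, 6, 4, 9, 2, 7, 5, 3] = (2 8 5 9 3 6)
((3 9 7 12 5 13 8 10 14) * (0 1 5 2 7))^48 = (0 13 14)(1 8 3)(5 10 9)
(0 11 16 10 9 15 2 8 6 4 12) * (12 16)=[11, 1, 8, 3, 16, 5, 4, 7, 6, 15, 9, 12, 0, 13, 14, 2, 10]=(0 11 12)(2 8 6 4 16 10 9 15)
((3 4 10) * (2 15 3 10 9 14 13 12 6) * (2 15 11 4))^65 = (2 13)(3 14)(4 6)(9 15)(11 12)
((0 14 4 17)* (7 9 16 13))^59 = (0 17 4 14)(7 13 16 9)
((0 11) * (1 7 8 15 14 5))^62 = (1 8 14)(5 7 15)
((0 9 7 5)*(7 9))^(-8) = ((9)(0 7 5))^(-8) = (9)(0 7 5)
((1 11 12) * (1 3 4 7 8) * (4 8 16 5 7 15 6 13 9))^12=(16)(1 12 8 11 3)(4 6 9 15 13)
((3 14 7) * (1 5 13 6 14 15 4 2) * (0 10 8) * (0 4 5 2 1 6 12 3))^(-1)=(0 7 14 6 2 1 4 8 10)(3 12 13 5 15)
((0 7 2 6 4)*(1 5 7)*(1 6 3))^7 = ((0 6 4)(1 5 7 2 3))^7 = (0 6 4)(1 7 3 5 2)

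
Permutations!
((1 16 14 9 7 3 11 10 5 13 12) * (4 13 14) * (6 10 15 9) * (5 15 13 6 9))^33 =(1 15 3 16 5 11 4 14 13 6 9 12 10 7)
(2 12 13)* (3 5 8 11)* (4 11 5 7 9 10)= (2 12 13)(3 7 9 10 4 11)(5 8)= [0, 1, 12, 7, 11, 8, 6, 9, 5, 10, 4, 3, 13, 2]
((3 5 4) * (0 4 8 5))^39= (5 8)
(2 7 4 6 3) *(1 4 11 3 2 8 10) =(1 4 6 2 7 11 3 8 10) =[0, 4, 7, 8, 6, 5, 2, 11, 10, 9, 1, 3]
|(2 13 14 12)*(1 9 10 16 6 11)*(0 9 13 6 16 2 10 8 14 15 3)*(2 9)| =40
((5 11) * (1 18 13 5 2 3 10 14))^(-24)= ((1 18 13 5 11 2 3 10 14))^(-24)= (1 5 3)(2 14 13)(10 18 11)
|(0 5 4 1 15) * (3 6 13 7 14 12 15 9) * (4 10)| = 13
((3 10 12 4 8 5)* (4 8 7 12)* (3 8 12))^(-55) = (12)(3 10 4 7)(5 8)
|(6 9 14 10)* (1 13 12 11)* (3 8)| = |(1 13 12 11)(3 8)(6 9 14 10)| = 4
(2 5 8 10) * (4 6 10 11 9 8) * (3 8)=(2 5 4 6 10)(3 8 11 9)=[0, 1, 5, 8, 6, 4, 10, 7, 11, 3, 2, 9]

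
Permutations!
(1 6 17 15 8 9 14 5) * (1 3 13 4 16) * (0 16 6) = [16, 0, 2, 13, 6, 3, 17, 7, 9, 14, 10, 11, 12, 4, 5, 8, 1, 15] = (0 16 1)(3 13 4 6 17 15 8 9 14 5)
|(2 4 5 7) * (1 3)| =4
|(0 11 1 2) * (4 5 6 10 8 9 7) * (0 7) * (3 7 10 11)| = |(0 3 7 4 5 6 11 1 2 10 8 9)| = 12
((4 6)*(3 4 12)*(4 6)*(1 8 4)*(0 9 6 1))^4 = (0 3)(1 9)(4 12)(6 8)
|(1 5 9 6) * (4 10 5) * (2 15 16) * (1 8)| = |(1 4 10 5 9 6 8)(2 15 16)| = 21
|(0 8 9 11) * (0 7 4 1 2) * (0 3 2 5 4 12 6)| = |(0 8 9 11 7 12 6)(1 5 4)(2 3)| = 42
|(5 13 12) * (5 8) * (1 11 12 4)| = 7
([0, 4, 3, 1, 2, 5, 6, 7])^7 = [0, 3, 4, 2, 1, 5, 6, 7]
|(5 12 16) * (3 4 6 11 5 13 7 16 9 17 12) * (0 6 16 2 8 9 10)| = 15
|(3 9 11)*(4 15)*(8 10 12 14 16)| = 30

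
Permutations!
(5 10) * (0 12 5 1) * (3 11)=(0 12 5 10 1)(3 11)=[12, 0, 2, 11, 4, 10, 6, 7, 8, 9, 1, 3, 5]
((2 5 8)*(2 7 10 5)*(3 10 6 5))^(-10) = (10)(5 7)(6 8)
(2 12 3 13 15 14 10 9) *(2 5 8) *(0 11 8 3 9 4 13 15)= (0 11 8 2 12 9 5 3 15 14 10 4 13)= [11, 1, 12, 15, 13, 3, 6, 7, 2, 5, 4, 8, 9, 0, 10, 14]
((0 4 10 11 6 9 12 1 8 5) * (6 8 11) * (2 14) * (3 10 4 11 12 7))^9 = ((0 11 8 5)(1 12)(2 14)(3 10 6 9 7))^9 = (0 11 8 5)(1 12)(2 14)(3 7 9 6 10)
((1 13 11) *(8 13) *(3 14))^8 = ((1 8 13 11)(3 14))^8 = (14)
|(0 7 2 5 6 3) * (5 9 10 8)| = 9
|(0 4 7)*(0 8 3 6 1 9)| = 8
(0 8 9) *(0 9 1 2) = (9)(0 8 1 2) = [8, 2, 0, 3, 4, 5, 6, 7, 1, 9]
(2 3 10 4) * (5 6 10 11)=(2 3 11 5 6 10 4)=[0, 1, 3, 11, 2, 6, 10, 7, 8, 9, 4, 5]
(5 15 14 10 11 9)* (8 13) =(5 15 14 10 11 9)(8 13) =[0, 1, 2, 3, 4, 15, 6, 7, 13, 5, 11, 9, 12, 8, 10, 14]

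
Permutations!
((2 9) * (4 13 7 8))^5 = (2 9)(4 13 7 8)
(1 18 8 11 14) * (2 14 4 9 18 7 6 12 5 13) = (1 7 6 12 5 13 2 14)(4 9 18 8 11) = [0, 7, 14, 3, 9, 13, 12, 6, 11, 18, 10, 4, 5, 2, 1, 15, 16, 17, 8]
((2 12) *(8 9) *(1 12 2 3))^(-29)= (1 12 3)(8 9)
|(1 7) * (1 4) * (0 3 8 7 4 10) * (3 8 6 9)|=12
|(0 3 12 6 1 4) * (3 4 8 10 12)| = |(0 4)(1 8 10 12 6)| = 10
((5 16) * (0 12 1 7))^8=((0 12 1 7)(5 16))^8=(16)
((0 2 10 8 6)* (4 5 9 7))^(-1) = (0 6 8 10 2)(4 7 9 5)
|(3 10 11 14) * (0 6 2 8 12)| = |(0 6 2 8 12)(3 10 11 14)| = 20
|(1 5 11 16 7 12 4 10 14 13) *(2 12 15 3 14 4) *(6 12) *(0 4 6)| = 18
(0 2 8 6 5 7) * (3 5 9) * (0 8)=(0 2)(3 5 7 8 6 9)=[2, 1, 0, 5, 4, 7, 9, 8, 6, 3]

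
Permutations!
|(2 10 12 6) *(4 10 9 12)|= |(2 9 12 6)(4 10)|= 4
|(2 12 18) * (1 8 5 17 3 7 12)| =|(1 8 5 17 3 7 12 18 2)| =9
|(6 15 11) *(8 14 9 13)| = 12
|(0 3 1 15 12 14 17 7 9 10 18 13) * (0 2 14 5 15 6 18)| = 12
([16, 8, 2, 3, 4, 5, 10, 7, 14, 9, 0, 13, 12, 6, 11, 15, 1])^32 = (0 11 16 13 1 6 8 10 14)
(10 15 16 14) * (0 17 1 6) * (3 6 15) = (0 17 1 15 16 14 10 3 6) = [17, 15, 2, 6, 4, 5, 0, 7, 8, 9, 3, 11, 12, 13, 10, 16, 14, 1]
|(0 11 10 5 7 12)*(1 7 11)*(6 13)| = 12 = |(0 1 7 12)(5 11 10)(6 13)|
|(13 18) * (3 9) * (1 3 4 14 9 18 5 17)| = |(1 3 18 13 5 17)(4 14 9)| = 6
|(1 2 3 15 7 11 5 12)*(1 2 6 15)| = |(1 6 15 7 11 5 12 2 3)| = 9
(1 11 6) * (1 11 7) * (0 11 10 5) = [11, 7, 2, 3, 4, 0, 10, 1, 8, 9, 5, 6] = (0 11 6 10 5)(1 7)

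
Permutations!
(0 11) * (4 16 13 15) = [11, 1, 2, 3, 16, 5, 6, 7, 8, 9, 10, 0, 12, 15, 14, 4, 13] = (0 11)(4 16 13 15)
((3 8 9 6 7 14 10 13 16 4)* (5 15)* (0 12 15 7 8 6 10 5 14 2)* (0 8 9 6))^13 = ((0 12 15 14 5 7 2 8 6 9 10 13 16 4 3))^13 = (0 4 13 9 8 7 14 12 3 16 10 6 2 5 15)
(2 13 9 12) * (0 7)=[7, 1, 13, 3, 4, 5, 6, 0, 8, 12, 10, 11, 2, 9]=(0 7)(2 13 9 12)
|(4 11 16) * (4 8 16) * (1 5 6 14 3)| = 10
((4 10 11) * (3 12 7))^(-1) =(3 7 12)(4 11 10)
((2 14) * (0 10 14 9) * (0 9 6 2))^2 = ((0 10 14)(2 6))^2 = (0 14 10)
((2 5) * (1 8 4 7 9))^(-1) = (1 9 7 4 8)(2 5)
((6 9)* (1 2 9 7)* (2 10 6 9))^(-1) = (1 7 6 10)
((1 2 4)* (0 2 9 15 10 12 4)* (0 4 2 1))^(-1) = ((0 1 9 15 10 12 2 4))^(-1) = (0 4 2 12 10 15 9 1)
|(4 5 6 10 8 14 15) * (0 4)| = |(0 4 5 6 10 8 14 15)| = 8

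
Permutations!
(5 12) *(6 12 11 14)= (5 11 14 6 12)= [0, 1, 2, 3, 4, 11, 12, 7, 8, 9, 10, 14, 5, 13, 6]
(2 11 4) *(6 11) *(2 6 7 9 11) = (2 7 9 11 4 6) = [0, 1, 7, 3, 6, 5, 2, 9, 8, 11, 10, 4]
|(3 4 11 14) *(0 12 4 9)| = 7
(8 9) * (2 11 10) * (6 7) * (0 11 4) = [11, 1, 4, 3, 0, 5, 7, 6, 9, 8, 2, 10] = (0 11 10 2 4)(6 7)(8 9)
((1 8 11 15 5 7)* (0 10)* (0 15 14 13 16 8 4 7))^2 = ((0 10 15 5)(1 4 7)(8 11 14 13 16))^2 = (0 15)(1 7 4)(5 10)(8 14 16 11 13)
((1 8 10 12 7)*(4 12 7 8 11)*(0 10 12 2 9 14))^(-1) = (0 14 9 2 4 11 1 7 10)(8 12)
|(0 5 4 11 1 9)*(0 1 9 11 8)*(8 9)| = |(0 5 4 9 1 11 8)| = 7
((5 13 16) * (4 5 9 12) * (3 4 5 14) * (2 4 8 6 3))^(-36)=((2 4 14)(3 8 6)(5 13 16 9 12))^(-36)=(5 12 9 16 13)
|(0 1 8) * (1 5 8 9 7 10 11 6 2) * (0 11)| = |(0 5 8 11 6 2 1 9 7 10)| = 10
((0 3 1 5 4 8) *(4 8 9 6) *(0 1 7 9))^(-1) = ((0 3 7 9 6 4)(1 5 8))^(-1) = (0 4 6 9 7 3)(1 8 5)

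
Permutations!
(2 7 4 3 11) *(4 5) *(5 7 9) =[0, 1, 9, 11, 3, 4, 6, 7, 8, 5, 10, 2] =(2 9 5 4 3 11)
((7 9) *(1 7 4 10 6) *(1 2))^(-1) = (1 2 6 10 4 9 7)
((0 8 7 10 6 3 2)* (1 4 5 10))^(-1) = (0 2 3 6 10 5 4 1 7 8)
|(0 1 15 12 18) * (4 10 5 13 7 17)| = |(0 1 15 12 18)(4 10 5 13 7 17)| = 30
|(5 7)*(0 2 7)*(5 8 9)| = 6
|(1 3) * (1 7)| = 3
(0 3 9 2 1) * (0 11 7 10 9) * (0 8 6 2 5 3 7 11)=(11)(0 7 10 9 5 3 8 6 2 1)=[7, 0, 1, 8, 4, 3, 2, 10, 6, 5, 9, 11]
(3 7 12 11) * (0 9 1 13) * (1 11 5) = (0 9 11 3 7 12 5 1 13) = [9, 13, 2, 7, 4, 1, 6, 12, 8, 11, 10, 3, 5, 0]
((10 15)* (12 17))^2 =((10 15)(12 17))^2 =(17)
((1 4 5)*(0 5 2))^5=((0 5 1 4 2))^5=(5)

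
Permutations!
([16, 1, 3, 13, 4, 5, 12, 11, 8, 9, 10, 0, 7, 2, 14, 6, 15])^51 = [15, 1, 2, 3, 4, 5, 7, 0, 8, 9, 10, 16, 11, 13, 14, 12, 6]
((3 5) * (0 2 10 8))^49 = (0 2 10 8)(3 5)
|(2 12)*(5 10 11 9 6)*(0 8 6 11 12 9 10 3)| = |(0 8 6 5 3)(2 9 11 10 12)| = 5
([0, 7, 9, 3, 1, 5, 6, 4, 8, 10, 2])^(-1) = [0, 4, 10, 3, 7, 5, 6, 1, 8, 2, 9]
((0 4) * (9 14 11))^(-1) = (0 4)(9 11 14)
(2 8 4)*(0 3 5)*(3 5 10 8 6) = (0 5)(2 6 3 10 8 4) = [5, 1, 6, 10, 2, 0, 3, 7, 4, 9, 8]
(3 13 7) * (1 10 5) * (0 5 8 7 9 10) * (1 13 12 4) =(0 5 13 9 10 8 7 3 12 4 1) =[5, 0, 2, 12, 1, 13, 6, 3, 7, 10, 8, 11, 4, 9]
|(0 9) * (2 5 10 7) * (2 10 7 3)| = |(0 9)(2 5 7 10 3)| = 10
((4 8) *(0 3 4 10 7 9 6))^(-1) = (0 6 9 7 10 8 4 3)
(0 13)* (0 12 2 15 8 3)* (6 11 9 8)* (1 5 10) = (0 13 12 2 15 6 11 9 8 3)(1 5 10) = [13, 5, 15, 0, 4, 10, 11, 7, 3, 8, 1, 9, 2, 12, 14, 6]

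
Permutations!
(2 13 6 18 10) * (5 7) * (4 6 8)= (2 13 8 4 6 18 10)(5 7)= [0, 1, 13, 3, 6, 7, 18, 5, 4, 9, 2, 11, 12, 8, 14, 15, 16, 17, 10]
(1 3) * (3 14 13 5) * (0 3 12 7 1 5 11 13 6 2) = (0 3 5 12 7 1 14 6 2)(11 13) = [3, 14, 0, 5, 4, 12, 2, 1, 8, 9, 10, 13, 7, 11, 6]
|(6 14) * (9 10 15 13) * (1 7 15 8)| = |(1 7 15 13 9 10 8)(6 14)| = 14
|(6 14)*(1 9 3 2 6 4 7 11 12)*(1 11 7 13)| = 8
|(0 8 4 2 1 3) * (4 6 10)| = |(0 8 6 10 4 2 1 3)| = 8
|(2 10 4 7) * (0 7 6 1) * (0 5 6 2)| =|(0 7)(1 5 6)(2 10 4)| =6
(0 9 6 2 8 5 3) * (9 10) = (0 10 9 6 2 8 5 3) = [10, 1, 8, 0, 4, 3, 2, 7, 5, 6, 9]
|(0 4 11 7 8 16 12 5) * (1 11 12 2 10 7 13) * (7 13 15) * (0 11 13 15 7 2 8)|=|(0 4 12 5 11 7)(1 13)(2 10 15)(8 16)|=6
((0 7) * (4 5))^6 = (7)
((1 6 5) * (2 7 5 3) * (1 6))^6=(2 7 5 6 3)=((2 7 5 6 3))^6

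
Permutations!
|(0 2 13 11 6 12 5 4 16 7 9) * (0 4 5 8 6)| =12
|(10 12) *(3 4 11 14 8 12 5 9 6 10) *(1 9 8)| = 11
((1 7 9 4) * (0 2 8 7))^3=((0 2 8 7 9 4 1))^3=(0 7 1 8 4 2 9)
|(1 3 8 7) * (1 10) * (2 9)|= |(1 3 8 7 10)(2 9)|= 10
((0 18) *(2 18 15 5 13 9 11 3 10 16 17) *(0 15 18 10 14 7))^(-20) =(18)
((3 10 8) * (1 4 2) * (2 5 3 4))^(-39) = ((1 2)(3 10 8 4 5))^(-39) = (1 2)(3 10 8 4 5)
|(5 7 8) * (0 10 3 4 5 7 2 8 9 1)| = 10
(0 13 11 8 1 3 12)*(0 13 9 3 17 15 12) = (0 9 3)(1 17 15 12 13 11 8) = [9, 17, 2, 0, 4, 5, 6, 7, 1, 3, 10, 8, 13, 11, 14, 12, 16, 15]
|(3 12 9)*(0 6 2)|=3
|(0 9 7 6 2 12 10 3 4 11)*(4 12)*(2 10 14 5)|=12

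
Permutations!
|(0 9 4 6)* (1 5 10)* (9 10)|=7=|(0 10 1 5 9 4 6)|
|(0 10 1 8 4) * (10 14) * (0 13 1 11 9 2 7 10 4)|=30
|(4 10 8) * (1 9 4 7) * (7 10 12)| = |(1 9 4 12 7)(8 10)| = 10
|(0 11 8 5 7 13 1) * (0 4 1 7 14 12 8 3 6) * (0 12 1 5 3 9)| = 12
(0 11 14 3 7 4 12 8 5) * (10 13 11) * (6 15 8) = (0 10 13 11 14 3 7 4 12 6 15 8 5) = [10, 1, 2, 7, 12, 0, 15, 4, 5, 9, 13, 14, 6, 11, 3, 8]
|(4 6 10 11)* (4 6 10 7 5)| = |(4 10 11 6 7 5)| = 6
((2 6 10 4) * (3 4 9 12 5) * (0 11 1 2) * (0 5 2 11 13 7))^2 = (0 7 13)(2 10 12 6 9)(3 5 4)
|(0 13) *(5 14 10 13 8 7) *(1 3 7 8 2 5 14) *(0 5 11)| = 21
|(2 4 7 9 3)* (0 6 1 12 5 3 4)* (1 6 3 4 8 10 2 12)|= 10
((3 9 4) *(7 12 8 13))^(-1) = ((3 9 4)(7 12 8 13))^(-1) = (3 4 9)(7 13 8 12)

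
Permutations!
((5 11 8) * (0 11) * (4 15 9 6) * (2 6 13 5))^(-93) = (0 9 6 11 13 4 8 5 15 2)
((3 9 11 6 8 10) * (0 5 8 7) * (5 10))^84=(11)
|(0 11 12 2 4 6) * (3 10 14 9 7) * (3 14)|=6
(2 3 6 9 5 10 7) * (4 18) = (2 3 6 9 5 10 7)(4 18) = [0, 1, 3, 6, 18, 10, 9, 2, 8, 5, 7, 11, 12, 13, 14, 15, 16, 17, 4]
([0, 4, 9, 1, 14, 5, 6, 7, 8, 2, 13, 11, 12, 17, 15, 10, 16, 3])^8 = [0, 1, 2, 3, 4, 5, 6, 7, 8, 9, 10, 11, 12, 13, 14, 15, 16, 17]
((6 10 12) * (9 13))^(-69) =(9 13)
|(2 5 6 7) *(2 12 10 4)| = 7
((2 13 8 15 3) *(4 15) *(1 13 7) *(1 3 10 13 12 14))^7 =(1 12 14)(2 7 3)(4 10 8 15 13) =((1 12 14)(2 7 3)(4 15 10 13 8))^7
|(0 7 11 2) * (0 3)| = 5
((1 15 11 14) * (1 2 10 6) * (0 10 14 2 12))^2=(0 6 15 2 12 10 1 11 14)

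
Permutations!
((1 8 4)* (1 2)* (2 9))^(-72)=(1 9 8 2 4)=((1 8 4 9 2))^(-72)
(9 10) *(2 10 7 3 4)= (2 10 9 7 3 4)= [0, 1, 10, 4, 2, 5, 6, 3, 8, 7, 9]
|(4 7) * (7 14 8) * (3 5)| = 4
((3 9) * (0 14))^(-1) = ((0 14)(3 9))^(-1) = (0 14)(3 9)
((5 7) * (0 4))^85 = (0 4)(5 7)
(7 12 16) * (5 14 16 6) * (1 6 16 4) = [0, 6, 2, 3, 1, 14, 5, 12, 8, 9, 10, 11, 16, 13, 4, 15, 7] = (1 6 5 14 4)(7 12 16)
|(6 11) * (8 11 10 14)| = 5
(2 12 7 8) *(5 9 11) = [0, 1, 12, 3, 4, 9, 6, 8, 2, 11, 10, 5, 7] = (2 12 7 8)(5 9 11)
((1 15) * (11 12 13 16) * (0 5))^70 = ((0 5)(1 15)(11 12 13 16))^70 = (11 13)(12 16)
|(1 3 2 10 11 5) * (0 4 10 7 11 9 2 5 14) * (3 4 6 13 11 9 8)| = |(0 6 13 11 14)(1 4 10 8 3 5)(2 7 9)| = 30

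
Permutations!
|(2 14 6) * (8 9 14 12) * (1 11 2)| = 8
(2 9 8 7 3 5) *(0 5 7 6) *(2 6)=(0 5 6)(2 9 8)(3 7)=[5, 1, 9, 7, 4, 6, 0, 3, 2, 8]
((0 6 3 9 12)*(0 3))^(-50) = ((0 6)(3 9 12))^(-50) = (3 9 12)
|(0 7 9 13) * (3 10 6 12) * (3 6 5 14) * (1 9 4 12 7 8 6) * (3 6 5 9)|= 13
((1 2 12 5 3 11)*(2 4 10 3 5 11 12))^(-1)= (1 11 12 3 10 4)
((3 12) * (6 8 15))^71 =(3 12)(6 15 8)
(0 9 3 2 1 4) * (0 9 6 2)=(0 6 2 1 4 9 3)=[6, 4, 1, 0, 9, 5, 2, 7, 8, 3]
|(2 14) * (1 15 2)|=4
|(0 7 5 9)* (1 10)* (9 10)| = |(0 7 5 10 1 9)| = 6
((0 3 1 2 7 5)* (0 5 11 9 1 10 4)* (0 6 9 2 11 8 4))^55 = (0 3 10)(1 9 6 4 8 7 2 11)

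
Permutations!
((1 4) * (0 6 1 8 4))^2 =(8)(0 1 6) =((0 6 1)(4 8))^2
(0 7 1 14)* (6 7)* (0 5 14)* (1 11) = (0 6 7 11 1)(5 14) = [6, 0, 2, 3, 4, 14, 7, 11, 8, 9, 10, 1, 12, 13, 5]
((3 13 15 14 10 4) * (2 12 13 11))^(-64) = ((2 12 13 15 14 10 4 3 11))^(-64) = (2 11 3 4 10 14 15 13 12)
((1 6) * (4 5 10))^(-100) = (4 10 5)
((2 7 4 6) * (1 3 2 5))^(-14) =(7)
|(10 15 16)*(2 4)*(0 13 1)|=|(0 13 1)(2 4)(10 15 16)|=6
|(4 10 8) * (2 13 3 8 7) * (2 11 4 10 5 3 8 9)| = |(2 13 8 10 7 11 4 5 3 9)| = 10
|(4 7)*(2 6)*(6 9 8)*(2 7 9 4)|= |(2 4 9 8 6 7)|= 6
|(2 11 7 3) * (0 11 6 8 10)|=|(0 11 7 3 2 6 8 10)|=8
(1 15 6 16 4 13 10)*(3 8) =(1 15 6 16 4 13 10)(3 8) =[0, 15, 2, 8, 13, 5, 16, 7, 3, 9, 1, 11, 12, 10, 14, 6, 4]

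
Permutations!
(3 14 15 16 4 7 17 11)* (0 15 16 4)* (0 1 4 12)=(0 15 12)(1 4 7 17 11 3 14 16)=[15, 4, 2, 14, 7, 5, 6, 17, 8, 9, 10, 3, 0, 13, 16, 12, 1, 11]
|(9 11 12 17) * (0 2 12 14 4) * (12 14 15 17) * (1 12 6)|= |(0 2 14 4)(1 12 6)(9 11 15 17)|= 12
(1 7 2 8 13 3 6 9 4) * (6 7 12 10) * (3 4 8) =[0, 12, 3, 7, 1, 5, 9, 2, 13, 8, 6, 11, 10, 4] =(1 12 10 6 9 8 13 4)(2 3 7)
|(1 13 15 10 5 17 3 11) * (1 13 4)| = |(1 4)(3 11 13 15 10 5 17)| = 14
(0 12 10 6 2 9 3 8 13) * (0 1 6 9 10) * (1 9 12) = [1, 6, 10, 8, 4, 5, 2, 7, 13, 3, 12, 11, 0, 9] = (0 1 6 2 10 12)(3 8 13 9)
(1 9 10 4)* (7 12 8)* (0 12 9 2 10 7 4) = [12, 2, 10, 3, 1, 5, 6, 9, 4, 7, 0, 11, 8] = (0 12 8 4 1 2 10)(7 9)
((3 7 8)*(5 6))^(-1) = (3 8 7)(5 6)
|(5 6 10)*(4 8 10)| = 5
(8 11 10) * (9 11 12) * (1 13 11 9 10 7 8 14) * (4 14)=(1 13 11 7 8 12 10 4 14)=[0, 13, 2, 3, 14, 5, 6, 8, 12, 9, 4, 7, 10, 11, 1]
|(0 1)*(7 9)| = 2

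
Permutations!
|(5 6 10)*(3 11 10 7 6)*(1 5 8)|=6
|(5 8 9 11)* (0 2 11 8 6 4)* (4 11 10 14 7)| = |(0 2 10 14 7 4)(5 6 11)(8 9)| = 6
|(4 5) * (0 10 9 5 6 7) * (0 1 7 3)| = |(0 10 9 5 4 6 3)(1 7)| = 14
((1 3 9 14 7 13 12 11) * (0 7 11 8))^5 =((0 7 13 12 8)(1 3 9 14 11))^5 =(14)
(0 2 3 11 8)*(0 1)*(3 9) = [2, 0, 9, 11, 4, 5, 6, 7, 1, 3, 10, 8] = (0 2 9 3 11 8 1)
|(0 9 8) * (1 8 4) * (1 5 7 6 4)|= |(0 9 1 8)(4 5 7 6)|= 4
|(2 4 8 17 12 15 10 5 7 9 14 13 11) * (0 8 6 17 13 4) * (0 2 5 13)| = 12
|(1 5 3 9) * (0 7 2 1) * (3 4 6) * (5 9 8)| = 5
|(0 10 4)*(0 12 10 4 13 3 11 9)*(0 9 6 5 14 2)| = |(0 4 12 10 13 3 11 6 5 14 2)| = 11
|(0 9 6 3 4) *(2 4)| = 6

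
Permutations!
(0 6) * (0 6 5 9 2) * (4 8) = (0 5 9 2)(4 8) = [5, 1, 0, 3, 8, 9, 6, 7, 4, 2]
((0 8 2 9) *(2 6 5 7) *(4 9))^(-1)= (0 9 4 2 7 5 6 8)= ((0 8 6 5 7 2 4 9))^(-1)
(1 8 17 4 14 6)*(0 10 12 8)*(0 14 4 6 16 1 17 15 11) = (0 10 12 8 15 11)(1 14 16)(6 17) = [10, 14, 2, 3, 4, 5, 17, 7, 15, 9, 12, 0, 8, 13, 16, 11, 1, 6]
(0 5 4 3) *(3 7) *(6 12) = [5, 1, 2, 0, 7, 4, 12, 3, 8, 9, 10, 11, 6] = (0 5 4 7 3)(6 12)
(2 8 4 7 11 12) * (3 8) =(2 3 8 4 7 11 12) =[0, 1, 3, 8, 7, 5, 6, 11, 4, 9, 10, 12, 2]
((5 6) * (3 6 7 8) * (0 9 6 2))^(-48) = ((0 9 6 5 7 8 3 2))^(-48) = (9)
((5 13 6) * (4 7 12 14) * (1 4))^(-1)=(1 14 12 7 4)(5 6 13)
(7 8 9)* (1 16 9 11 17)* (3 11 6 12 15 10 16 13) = (1 13 3 11 17)(6 12 15 10 16 9 7 8) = [0, 13, 2, 11, 4, 5, 12, 8, 6, 7, 16, 17, 15, 3, 14, 10, 9, 1]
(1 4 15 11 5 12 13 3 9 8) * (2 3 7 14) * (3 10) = (1 4 15 11 5 12 13 7 14 2 10 3 9 8) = [0, 4, 10, 9, 15, 12, 6, 14, 1, 8, 3, 5, 13, 7, 2, 11]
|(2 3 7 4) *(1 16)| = 4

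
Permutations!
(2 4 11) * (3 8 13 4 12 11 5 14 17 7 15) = (2 12 11)(3 8 13 4 5 14 17 7 15) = [0, 1, 12, 8, 5, 14, 6, 15, 13, 9, 10, 2, 11, 4, 17, 3, 16, 7]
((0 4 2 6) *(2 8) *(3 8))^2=(0 3 2)(4 8 6)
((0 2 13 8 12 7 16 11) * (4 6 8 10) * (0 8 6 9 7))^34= ((0 2 13 10 4 9 7 16 11 8 12))^34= (0 2 13 10 4 9 7 16 11 8 12)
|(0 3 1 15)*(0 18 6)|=6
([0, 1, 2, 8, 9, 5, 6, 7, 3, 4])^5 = [0, 1, 2, 8, 9, 5, 6, 7, 3, 4]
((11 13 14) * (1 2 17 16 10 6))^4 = (1 10 17)(2 6 16)(11 13 14)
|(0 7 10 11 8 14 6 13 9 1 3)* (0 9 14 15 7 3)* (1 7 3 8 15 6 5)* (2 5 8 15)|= 20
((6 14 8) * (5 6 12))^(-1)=(5 12 8 14 6)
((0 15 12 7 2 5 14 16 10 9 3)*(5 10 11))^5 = (0 10 12 3 2 15 9 7)(5 14 16 11)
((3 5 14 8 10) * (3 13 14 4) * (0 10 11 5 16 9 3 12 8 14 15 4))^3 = ((0 10 13 15 4 12 8 11 5)(3 16 9))^3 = (16)(0 15 8)(4 11 10)(5 13 12)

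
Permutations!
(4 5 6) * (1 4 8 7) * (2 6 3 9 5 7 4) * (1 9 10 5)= (1 2 6 8 4 7 9)(3 10 5)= [0, 2, 6, 10, 7, 3, 8, 9, 4, 1, 5]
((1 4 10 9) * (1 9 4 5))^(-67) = ((1 5)(4 10))^(-67) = (1 5)(4 10)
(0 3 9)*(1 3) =(0 1 3 9) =[1, 3, 2, 9, 4, 5, 6, 7, 8, 0]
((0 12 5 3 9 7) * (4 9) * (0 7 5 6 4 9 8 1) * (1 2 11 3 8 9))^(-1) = (0 1 3 11 2 8 5 9 4 6 12)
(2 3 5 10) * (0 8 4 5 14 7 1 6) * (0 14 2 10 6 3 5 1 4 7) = [8, 3, 5, 2, 1, 6, 14, 4, 7, 9, 10, 11, 12, 13, 0] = (0 8 7 4 1 3 2 5 6 14)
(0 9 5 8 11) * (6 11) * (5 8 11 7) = (0 9 8 6 7 5 11) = [9, 1, 2, 3, 4, 11, 7, 5, 6, 8, 10, 0]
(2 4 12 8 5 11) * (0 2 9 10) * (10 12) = [2, 1, 4, 3, 10, 11, 6, 7, 5, 12, 0, 9, 8] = (0 2 4 10)(5 11 9 12 8)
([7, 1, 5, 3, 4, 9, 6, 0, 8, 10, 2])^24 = [0, 1, 2, 3, 4, 5, 6, 7, 8, 9, 10]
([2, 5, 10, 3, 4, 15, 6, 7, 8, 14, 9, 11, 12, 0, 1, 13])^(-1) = [13, 14, 0, 3, 4, 1, 6, 7, 8, 10, 2, 11, 12, 15, 9, 5]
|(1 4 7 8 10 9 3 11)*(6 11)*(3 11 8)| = 9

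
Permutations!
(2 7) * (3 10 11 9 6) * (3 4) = [0, 1, 7, 10, 3, 5, 4, 2, 8, 6, 11, 9] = (2 7)(3 10 11 9 6 4)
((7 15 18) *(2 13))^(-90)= ((2 13)(7 15 18))^(-90)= (18)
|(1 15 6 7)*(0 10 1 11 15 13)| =|(0 10 1 13)(6 7 11 15)| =4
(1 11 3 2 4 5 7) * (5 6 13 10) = (1 11 3 2 4 6 13 10 5 7) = [0, 11, 4, 2, 6, 7, 13, 1, 8, 9, 5, 3, 12, 10]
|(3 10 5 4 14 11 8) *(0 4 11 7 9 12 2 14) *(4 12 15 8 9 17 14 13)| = 105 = |(0 12 2 13 4)(3 10 5 11 9 15 8)(7 17 14)|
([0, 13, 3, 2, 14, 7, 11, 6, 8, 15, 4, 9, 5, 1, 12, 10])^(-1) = [0, 13, 3, 2, 10, 12, 7, 5, 8, 11, 15, 6, 14, 1, 4, 9]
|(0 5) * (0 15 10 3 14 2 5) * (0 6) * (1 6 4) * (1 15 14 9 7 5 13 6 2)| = |(0 4 15 10 3 9 7 5 14 1 2 13 6)| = 13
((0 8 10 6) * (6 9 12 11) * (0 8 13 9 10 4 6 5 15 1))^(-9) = ((0 13 9 12 11 5 15 1)(4 6 8))^(-9) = (0 1 15 5 11 12 9 13)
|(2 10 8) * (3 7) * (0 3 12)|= |(0 3 7 12)(2 10 8)|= 12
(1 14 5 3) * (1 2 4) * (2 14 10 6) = (1 10 6 2 4)(3 14 5) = [0, 10, 4, 14, 1, 3, 2, 7, 8, 9, 6, 11, 12, 13, 5]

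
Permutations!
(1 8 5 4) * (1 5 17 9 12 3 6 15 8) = [0, 1, 2, 6, 5, 4, 15, 7, 17, 12, 10, 11, 3, 13, 14, 8, 16, 9] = (3 6 15 8 17 9 12)(4 5)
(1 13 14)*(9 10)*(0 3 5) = [3, 13, 2, 5, 4, 0, 6, 7, 8, 10, 9, 11, 12, 14, 1] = (0 3 5)(1 13 14)(9 10)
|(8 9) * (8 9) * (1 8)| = |(9)(1 8)| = 2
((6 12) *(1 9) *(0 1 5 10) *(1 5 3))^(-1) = ((0 5 10)(1 9 3)(6 12))^(-1) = (0 10 5)(1 3 9)(6 12)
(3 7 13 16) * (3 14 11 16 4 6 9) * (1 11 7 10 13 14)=(1 11 16)(3 10 13 4 6 9)(7 14)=[0, 11, 2, 10, 6, 5, 9, 14, 8, 3, 13, 16, 12, 4, 7, 15, 1]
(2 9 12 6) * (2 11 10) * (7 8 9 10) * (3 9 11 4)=[0, 1, 10, 9, 3, 5, 4, 8, 11, 12, 2, 7, 6]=(2 10)(3 9 12 6 4)(7 8 11)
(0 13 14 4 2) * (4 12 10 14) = (0 13 4 2)(10 14 12) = [13, 1, 0, 3, 2, 5, 6, 7, 8, 9, 14, 11, 10, 4, 12]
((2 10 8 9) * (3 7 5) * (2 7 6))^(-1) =((2 10 8 9 7 5 3 6))^(-1) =(2 6 3 5 7 9 8 10)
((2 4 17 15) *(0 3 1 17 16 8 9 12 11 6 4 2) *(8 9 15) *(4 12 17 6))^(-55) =(0 11 8 6 9 3 4 15 12 17 1 16)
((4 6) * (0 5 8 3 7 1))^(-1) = (0 1 7 3 8 5)(4 6)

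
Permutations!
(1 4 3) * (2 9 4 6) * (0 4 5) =[4, 6, 9, 1, 3, 0, 2, 7, 8, 5] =(0 4 3 1 6 2 9 5)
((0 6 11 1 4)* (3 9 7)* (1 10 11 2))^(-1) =((0 6 2 1 4)(3 9 7)(10 11))^(-1) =(0 4 1 2 6)(3 7 9)(10 11)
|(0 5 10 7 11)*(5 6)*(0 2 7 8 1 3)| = 21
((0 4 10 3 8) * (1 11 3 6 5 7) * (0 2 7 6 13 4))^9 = (13)(1 8)(2 11)(3 7)(5 6)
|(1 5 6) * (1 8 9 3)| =6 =|(1 5 6 8 9 3)|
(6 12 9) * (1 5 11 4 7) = [0, 5, 2, 3, 7, 11, 12, 1, 8, 6, 10, 4, 9] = (1 5 11 4 7)(6 12 9)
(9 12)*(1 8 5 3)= [0, 8, 2, 1, 4, 3, 6, 7, 5, 12, 10, 11, 9]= (1 8 5 3)(9 12)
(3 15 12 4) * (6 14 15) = (3 6 14 15 12 4) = [0, 1, 2, 6, 3, 5, 14, 7, 8, 9, 10, 11, 4, 13, 15, 12]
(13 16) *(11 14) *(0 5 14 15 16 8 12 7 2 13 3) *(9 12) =(0 5 14 11 15 16 3)(2 13 8 9 12 7) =[5, 1, 13, 0, 4, 14, 6, 2, 9, 12, 10, 15, 7, 8, 11, 16, 3]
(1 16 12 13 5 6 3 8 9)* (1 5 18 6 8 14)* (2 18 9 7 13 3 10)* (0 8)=(0 8 7 13 9 5)(1 16 12 3 14)(2 18 6 10)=[8, 16, 18, 14, 4, 0, 10, 13, 7, 5, 2, 11, 3, 9, 1, 15, 12, 17, 6]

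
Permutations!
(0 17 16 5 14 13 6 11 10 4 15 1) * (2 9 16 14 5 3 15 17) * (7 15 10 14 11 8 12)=(0 2 9 16 3 10 4 17 11 14 13 6 8 12 7 15 1)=[2, 0, 9, 10, 17, 5, 8, 15, 12, 16, 4, 14, 7, 6, 13, 1, 3, 11]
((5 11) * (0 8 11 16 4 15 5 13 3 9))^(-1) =((0 8 11 13 3 9)(4 15 5 16))^(-1) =(0 9 3 13 11 8)(4 16 5 15)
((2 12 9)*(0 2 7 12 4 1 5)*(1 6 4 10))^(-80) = ((0 2 10 1 5)(4 6)(7 12 9))^(-80) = (7 12 9)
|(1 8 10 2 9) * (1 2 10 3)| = |(10)(1 8 3)(2 9)| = 6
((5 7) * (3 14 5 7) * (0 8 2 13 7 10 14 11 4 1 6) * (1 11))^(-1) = ((0 8 2 13 7 10 14 5 3 1 6)(4 11))^(-1) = (0 6 1 3 5 14 10 7 13 2 8)(4 11)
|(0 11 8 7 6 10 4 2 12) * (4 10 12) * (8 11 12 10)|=|(0 12)(2 4)(6 10 8 7)|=4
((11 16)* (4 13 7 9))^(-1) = (4 9 7 13)(11 16)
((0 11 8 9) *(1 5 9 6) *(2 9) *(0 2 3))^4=(0 1 11 5 8 3 6)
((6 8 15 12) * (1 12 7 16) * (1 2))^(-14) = (1 6 15 16)(2 12 8 7)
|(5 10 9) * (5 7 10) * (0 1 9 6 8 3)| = |(0 1 9 7 10 6 8 3)| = 8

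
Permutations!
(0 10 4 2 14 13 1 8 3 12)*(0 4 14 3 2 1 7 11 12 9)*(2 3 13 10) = (0 2 13 7 11 12 4 1 8 3 9)(10 14) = [2, 8, 13, 9, 1, 5, 6, 11, 3, 0, 14, 12, 4, 7, 10]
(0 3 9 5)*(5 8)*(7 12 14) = (0 3 9 8 5)(7 12 14) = [3, 1, 2, 9, 4, 0, 6, 12, 5, 8, 10, 11, 14, 13, 7]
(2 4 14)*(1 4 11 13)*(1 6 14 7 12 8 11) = (1 4 7 12 8 11 13 6 14 2) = [0, 4, 1, 3, 7, 5, 14, 12, 11, 9, 10, 13, 8, 6, 2]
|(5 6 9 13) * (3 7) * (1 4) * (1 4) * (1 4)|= |(1 4)(3 7)(5 6 9 13)|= 4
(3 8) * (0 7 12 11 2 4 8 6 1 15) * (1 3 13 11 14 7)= (0 1 15)(2 4 8 13 11)(3 6)(7 12 14)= [1, 15, 4, 6, 8, 5, 3, 12, 13, 9, 10, 2, 14, 11, 7, 0]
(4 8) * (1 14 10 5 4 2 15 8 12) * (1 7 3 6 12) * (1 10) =(1 14)(2 15 8)(3 6 12 7)(4 10 5) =[0, 14, 15, 6, 10, 4, 12, 3, 2, 9, 5, 11, 7, 13, 1, 8]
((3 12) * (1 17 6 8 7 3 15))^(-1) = ((1 17 6 8 7 3 12 15))^(-1) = (1 15 12 3 7 8 6 17)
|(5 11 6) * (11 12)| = 4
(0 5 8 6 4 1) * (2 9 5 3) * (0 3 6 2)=[6, 3, 9, 0, 1, 8, 4, 7, 2, 5]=(0 6 4 1 3)(2 9 5 8)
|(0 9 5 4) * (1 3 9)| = |(0 1 3 9 5 4)| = 6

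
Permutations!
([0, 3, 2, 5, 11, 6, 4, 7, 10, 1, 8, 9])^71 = (1 3 5 6 4 11 9)(8 10)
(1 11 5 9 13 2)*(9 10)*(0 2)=(0 2 1 11 5 10 9 13)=[2, 11, 1, 3, 4, 10, 6, 7, 8, 13, 9, 5, 12, 0]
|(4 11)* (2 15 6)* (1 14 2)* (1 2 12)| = |(1 14 12)(2 15 6)(4 11)| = 6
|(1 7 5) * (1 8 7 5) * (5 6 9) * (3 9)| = |(1 6 3 9 5 8 7)| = 7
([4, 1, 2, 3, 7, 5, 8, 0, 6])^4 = (8)(0 4 7)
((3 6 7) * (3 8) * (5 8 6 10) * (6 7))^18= ((3 10 5 8))^18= (3 5)(8 10)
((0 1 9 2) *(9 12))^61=(0 1 12 9 2)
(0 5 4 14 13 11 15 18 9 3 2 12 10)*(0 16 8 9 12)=(0 5 4 14 13 11 15 18 12 10 16 8 9 3 2)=[5, 1, 0, 2, 14, 4, 6, 7, 9, 3, 16, 15, 10, 11, 13, 18, 8, 17, 12]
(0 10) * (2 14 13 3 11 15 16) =(0 10)(2 14 13 3 11 15 16) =[10, 1, 14, 11, 4, 5, 6, 7, 8, 9, 0, 15, 12, 3, 13, 16, 2]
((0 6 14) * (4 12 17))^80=(0 14 6)(4 17 12)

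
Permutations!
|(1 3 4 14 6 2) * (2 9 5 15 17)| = |(1 3 4 14 6 9 5 15 17 2)| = 10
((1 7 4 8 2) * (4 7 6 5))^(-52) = (1 5 8)(2 6 4)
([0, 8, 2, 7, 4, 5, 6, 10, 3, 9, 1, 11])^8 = [0, 7, 2, 1, 4, 5, 6, 8, 10, 9, 3, 11]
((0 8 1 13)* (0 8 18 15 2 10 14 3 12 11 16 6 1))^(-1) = (0 8 13 1 6 16 11 12 3 14 10 2 15 18)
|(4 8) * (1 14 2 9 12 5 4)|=8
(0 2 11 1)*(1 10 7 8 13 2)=[1, 0, 11, 3, 4, 5, 6, 8, 13, 9, 7, 10, 12, 2]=(0 1)(2 11 10 7 8 13)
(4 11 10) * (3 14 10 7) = (3 14 10 4 11 7) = [0, 1, 2, 14, 11, 5, 6, 3, 8, 9, 4, 7, 12, 13, 10]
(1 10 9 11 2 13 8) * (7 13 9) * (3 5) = (1 10 7 13 8)(2 9 11)(3 5) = [0, 10, 9, 5, 4, 3, 6, 13, 1, 11, 7, 2, 12, 8]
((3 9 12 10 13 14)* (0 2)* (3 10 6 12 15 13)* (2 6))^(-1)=(0 2 12 6)(3 10 14 13 15 9)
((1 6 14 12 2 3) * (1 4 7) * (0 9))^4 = (1 2)(3 6)(4 14)(7 12)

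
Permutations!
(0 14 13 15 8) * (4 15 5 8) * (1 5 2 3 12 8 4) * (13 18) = (0 14 18 13 2 3 12 8)(1 5 4 15) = [14, 5, 3, 12, 15, 4, 6, 7, 0, 9, 10, 11, 8, 2, 18, 1, 16, 17, 13]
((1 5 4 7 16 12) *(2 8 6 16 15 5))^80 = (1 8 16)(2 6 12)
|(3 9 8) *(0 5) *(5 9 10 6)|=|(0 9 8 3 10 6 5)|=7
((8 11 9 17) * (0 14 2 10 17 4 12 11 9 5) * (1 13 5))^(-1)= (0 5 13 1 11 12 4 9 8 17 10 2 14)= ((0 14 2 10 17 8 9 4 12 11 1 13 5))^(-1)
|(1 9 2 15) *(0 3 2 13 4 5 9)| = 20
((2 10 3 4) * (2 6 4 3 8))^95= ((2 10 8)(4 6))^95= (2 8 10)(4 6)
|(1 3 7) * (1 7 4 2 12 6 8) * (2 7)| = 8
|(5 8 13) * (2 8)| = 4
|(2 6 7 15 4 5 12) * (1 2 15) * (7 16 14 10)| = 28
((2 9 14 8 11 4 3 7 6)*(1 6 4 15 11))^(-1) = ((1 6 2 9 14 8)(3 7 4)(11 15))^(-1) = (1 8 14 9 2 6)(3 4 7)(11 15)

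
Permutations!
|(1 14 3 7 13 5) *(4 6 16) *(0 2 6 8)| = |(0 2 6 16 4 8)(1 14 3 7 13 5)| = 6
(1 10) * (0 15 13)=[15, 10, 2, 3, 4, 5, 6, 7, 8, 9, 1, 11, 12, 0, 14, 13]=(0 15 13)(1 10)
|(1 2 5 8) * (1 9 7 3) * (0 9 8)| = |(0 9 7 3 1 2 5)| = 7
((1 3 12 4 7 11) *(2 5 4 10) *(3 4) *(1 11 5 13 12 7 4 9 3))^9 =(1 5 7 3 9)(2 13 12 10) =((1 9 3 7 5)(2 13 12 10))^9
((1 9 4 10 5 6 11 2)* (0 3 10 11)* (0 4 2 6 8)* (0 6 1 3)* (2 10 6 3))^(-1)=((1 9 10 5 8 3 6 4 11))^(-1)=(1 11 4 6 3 8 5 10 9)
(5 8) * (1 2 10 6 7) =(1 2 10 6 7)(5 8) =[0, 2, 10, 3, 4, 8, 7, 1, 5, 9, 6]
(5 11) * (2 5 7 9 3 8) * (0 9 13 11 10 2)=[9, 1, 5, 8, 4, 10, 6, 13, 0, 3, 2, 7, 12, 11]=(0 9 3 8)(2 5 10)(7 13 11)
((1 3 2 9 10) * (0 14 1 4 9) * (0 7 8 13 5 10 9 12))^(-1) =(0 12 4 10 5 13 8 7 2 3 1 14)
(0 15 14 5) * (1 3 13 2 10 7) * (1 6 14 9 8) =(0 15 9 8 1 3 13 2 10 7 6 14 5) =[15, 3, 10, 13, 4, 0, 14, 6, 1, 8, 7, 11, 12, 2, 5, 9]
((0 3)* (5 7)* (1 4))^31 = ((0 3)(1 4)(5 7))^31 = (0 3)(1 4)(5 7)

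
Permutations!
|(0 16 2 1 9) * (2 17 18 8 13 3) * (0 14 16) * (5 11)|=|(1 9 14 16 17 18 8 13 3 2)(5 11)|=10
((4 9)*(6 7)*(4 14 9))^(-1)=((6 7)(9 14))^(-1)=(6 7)(9 14)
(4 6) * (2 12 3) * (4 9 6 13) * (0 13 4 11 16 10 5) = [13, 1, 12, 2, 4, 0, 9, 7, 8, 6, 5, 16, 3, 11, 14, 15, 10] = (0 13 11 16 10 5)(2 12 3)(6 9)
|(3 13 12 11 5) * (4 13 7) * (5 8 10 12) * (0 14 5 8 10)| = 24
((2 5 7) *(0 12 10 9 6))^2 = (0 10 6 12 9)(2 7 5)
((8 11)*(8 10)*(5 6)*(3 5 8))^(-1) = (3 10 11 8 6 5)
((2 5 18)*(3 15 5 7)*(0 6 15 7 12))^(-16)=(0 2 5 6 12 18 15)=((0 6 15 5 18 2 12)(3 7))^(-16)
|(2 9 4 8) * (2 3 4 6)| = 3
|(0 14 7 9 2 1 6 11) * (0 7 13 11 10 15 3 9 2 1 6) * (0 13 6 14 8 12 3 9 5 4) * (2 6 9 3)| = 16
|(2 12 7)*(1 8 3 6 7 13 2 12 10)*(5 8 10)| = 8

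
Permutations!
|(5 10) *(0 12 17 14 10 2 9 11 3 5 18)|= 30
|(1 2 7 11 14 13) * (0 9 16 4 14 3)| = |(0 9 16 4 14 13 1 2 7 11 3)| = 11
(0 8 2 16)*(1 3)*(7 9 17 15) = (0 8 2 16)(1 3)(7 9 17 15) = [8, 3, 16, 1, 4, 5, 6, 9, 2, 17, 10, 11, 12, 13, 14, 7, 0, 15]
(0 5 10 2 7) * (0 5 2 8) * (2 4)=[4, 1, 7, 3, 2, 10, 6, 5, 0, 9, 8]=(0 4 2 7 5 10 8)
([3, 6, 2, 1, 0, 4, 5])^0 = [0, 1, 2, 3, 4, 5, 6]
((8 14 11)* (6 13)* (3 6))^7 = ((3 6 13)(8 14 11))^7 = (3 6 13)(8 14 11)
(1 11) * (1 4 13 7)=[0, 11, 2, 3, 13, 5, 6, 1, 8, 9, 10, 4, 12, 7]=(1 11 4 13 7)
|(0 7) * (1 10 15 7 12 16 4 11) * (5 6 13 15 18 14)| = |(0 12 16 4 11 1 10 18 14 5 6 13 15 7)| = 14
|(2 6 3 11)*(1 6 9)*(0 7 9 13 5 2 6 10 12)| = |(0 7 9 1 10 12)(2 13 5)(3 11 6)| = 6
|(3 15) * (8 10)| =2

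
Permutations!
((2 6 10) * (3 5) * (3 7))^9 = ((2 6 10)(3 5 7))^9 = (10)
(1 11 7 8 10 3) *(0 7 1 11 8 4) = (0 7 4)(1 8 10 3 11) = [7, 8, 2, 11, 0, 5, 6, 4, 10, 9, 3, 1]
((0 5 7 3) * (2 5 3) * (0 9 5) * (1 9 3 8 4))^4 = (0 9)(1 2)(4 7)(5 8)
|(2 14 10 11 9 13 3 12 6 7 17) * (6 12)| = 10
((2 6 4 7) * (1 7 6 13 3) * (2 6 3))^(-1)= ((1 7 6 4 3)(2 13))^(-1)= (1 3 4 6 7)(2 13)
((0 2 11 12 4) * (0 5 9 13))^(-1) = ((0 2 11 12 4 5 9 13))^(-1) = (0 13 9 5 4 12 11 2)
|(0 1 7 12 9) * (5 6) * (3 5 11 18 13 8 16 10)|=45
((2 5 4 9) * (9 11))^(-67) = (2 11 5 9 4)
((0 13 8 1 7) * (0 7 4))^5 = ((0 13 8 1 4))^5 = (13)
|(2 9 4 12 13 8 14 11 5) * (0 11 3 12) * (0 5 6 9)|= 35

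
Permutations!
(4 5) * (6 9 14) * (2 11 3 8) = (2 11 3 8)(4 5)(6 9 14) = [0, 1, 11, 8, 5, 4, 9, 7, 2, 14, 10, 3, 12, 13, 6]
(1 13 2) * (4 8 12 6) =(1 13 2)(4 8 12 6) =[0, 13, 1, 3, 8, 5, 4, 7, 12, 9, 10, 11, 6, 2]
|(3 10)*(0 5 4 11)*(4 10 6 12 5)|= |(0 4 11)(3 6 12 5 10)|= 15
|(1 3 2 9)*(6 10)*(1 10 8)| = 7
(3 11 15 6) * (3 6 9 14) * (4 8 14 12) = (3 11 15 9 12 4 8 14) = [0, 1, 2, 11, 8, 5, 6, 7, 14, 12, 10, 15, 4, 13, 3, 9]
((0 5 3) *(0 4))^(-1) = ((0 5 3 4))^(-1) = (0 4 3 5)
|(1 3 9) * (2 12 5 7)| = 12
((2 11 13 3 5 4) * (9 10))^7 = (2 11 13 3 5 4)(9 10)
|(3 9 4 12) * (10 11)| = |(3 9 4 12)(10 11)| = 4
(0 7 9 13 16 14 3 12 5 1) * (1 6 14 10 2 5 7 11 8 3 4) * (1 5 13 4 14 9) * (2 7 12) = (0 11 8 3 2 13 16 10 7 1)(4 5 6 9) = [11, 0, 13, 2, 5, 6, 9, 1, 3, 4, 7, 8, 12, 16, 14, 15, 10]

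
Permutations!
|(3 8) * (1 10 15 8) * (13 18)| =|(1 10 15 8 3)(13 18)| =10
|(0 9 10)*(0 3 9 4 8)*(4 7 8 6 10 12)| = |(0 7 8)(3 9 12 4 6 10)| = 6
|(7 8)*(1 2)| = |(1 2)(7 8)| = 2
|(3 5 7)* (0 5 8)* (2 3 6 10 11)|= 9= |(0 5 7 6 10 11 2 3 8)|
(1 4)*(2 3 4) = (1 2 3 4) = [0, 2, 3, 4, 1]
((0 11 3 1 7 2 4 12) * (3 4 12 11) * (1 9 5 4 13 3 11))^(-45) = ((0 11 13 3 9 5 4 1 7 2 12))^(-45) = (0 12 2 7 1 4 5 9 3 13 11)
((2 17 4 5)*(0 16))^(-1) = ((0 16)(2 17 4 5))^(-1) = (0 16)(2 5 4 17)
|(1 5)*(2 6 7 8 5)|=|(1 2 6 7 8 5)|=6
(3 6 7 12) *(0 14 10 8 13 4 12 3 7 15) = (0 14 10 8 13 4 12 7 3 6 15) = [14, 1, 2, 6, 12, 5, 15, 3, 13, 9, 8, 11, 7, 4, 10, 0]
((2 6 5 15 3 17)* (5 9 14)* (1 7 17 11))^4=(1 6 15 7 9 3 17 14 11 2 5)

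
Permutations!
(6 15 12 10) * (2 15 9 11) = [0, 1, 15, 3, 4, 5, 9, 7, 8, 11, 6, 2, 10, 13, 14, 12] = (2 15 12 10 6 9 11)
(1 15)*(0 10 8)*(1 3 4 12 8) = (0 10 1 15 3 4 12 8) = [10, 15, 2, 4, 12, 5, 6, 7, 0, 9, 1, 11, 8, 13, 14, 3]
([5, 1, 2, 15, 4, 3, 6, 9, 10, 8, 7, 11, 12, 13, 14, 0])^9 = (0 5 3 15)(7 9 8 10)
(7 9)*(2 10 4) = [0, 1, 10, 3, 2, 5, 6, 9, 8, 7, 4] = (2 10 4)(7 9)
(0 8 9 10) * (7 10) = [8, 1, 2, 3, 4, 5, 6, 10, 9, 7, 0] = (0 8 9 7 10)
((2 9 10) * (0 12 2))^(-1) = (0 10 9 2 12)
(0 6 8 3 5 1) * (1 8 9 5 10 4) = [6, 0, 2, 10, 1, 8, 9, 7, 3, 5, 4] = (0 6 9 5 8 3 10 4 1)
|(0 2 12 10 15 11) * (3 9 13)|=|(0 2 12 10 15 11)(3 9 13)|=6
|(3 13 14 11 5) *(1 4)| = |(1 4)(3 13 14 11 5)| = 10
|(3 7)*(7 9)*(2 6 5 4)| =12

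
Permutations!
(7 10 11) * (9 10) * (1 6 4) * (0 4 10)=(0 4 1 6 10 11 7 9)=[4, 6, 2, 3, 1, 5, 10, 9, 8, 0, 11, 7]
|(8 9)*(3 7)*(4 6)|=|(3 7)(4 6)(8 9)|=2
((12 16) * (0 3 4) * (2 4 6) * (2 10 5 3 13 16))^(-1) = ((0 13 16 12 2 4)(3 6 10 5))^(-1) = (0 4 2 12 16 13)(3 5 10 6)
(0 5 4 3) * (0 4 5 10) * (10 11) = (0 11 10)(3 4) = [11, 1, 2, 4, 3, 5, 6, 7, 8, 9, 0, 10]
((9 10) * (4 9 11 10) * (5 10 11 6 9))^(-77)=(11)(4 6 5 9 10)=((11)(4 5 10 6 9))^(-77)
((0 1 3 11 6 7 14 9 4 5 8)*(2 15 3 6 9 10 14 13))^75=(0 4 3 13 1 5 11 2 6 8 9 15 7)(10 14)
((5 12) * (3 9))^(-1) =(3 9)(5 12)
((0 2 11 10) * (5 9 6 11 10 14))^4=((0 2 10)(5 9 6 11 14))^4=(0 2 10)(5 14 11 6 9)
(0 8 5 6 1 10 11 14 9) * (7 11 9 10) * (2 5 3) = (0 8 3 2 5 6 1 7 11 14 10 9) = [8, 7, 5, 2, 4, 6, 1, 11, 3, 0, 9, 14, 12, 13, 10]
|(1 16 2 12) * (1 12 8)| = |(1 16 2 8)| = 4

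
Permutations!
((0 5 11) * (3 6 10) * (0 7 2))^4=((0 5 11 7 2)(3 6 10))^4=(0 2 7 11 5)(3 6 10)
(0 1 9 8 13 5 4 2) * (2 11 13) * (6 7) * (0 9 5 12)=[1, 5, 9, 3, 11, 4, 7, 6, 2, 8, 10, 13, 0, 12]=(0 1 5 4 11 13 12)(2 9 8)(6 7)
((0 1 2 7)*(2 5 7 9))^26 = (9)(0 5)(1 7)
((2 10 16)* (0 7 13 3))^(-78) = ((0 7 13 3)(2 10 16))^(-78) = (16)(0 13)(3 7)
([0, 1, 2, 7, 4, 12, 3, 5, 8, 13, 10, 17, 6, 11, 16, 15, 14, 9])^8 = (17)(3 12 7 6 5)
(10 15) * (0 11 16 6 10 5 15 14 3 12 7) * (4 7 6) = (0 11 16 4 7)(3 12 6 10 14)(5 15) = [11, 1, 2, 12, 7, 15, 10, 0, 8, 9, 14, 16, 6, 13, 3, 5, 4]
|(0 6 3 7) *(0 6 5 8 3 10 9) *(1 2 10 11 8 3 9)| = 24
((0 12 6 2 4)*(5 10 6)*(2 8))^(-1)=((0 12 5 10 6 8 2 4))^(-1)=(0 4 2 8 6 10 5 12)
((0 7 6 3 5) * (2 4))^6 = ((0 7 6 3 5)(2 4))^6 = (0 7 6 3 5)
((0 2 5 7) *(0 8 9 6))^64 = (0 2 5 7 8 9 6)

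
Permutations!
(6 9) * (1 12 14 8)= [0, 12, 2, 3, 4, 5, 9, 7, 1, 6, 10, 11, 14, 13, 8]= (1 12 14 8)(6 9)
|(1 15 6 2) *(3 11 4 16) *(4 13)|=20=|(1 15 6 2)(3 11 13 4 16)|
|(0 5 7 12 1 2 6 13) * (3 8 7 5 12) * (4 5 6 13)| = 15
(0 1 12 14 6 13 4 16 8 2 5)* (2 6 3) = (0 1 12 14 3 2 5)(4 16 8 6 13) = [1, 12, 5, 2, 16, 0, 13, 7, 6, 9, 10, 11, 14, 4, 3, 15, 8]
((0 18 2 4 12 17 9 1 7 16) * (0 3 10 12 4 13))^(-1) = (0 13 2 18)(1 9 17 12 10 3 16 7)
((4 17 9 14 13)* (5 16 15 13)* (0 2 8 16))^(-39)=((0 2 8 16 15 13 4 17 9 14 5))^(-39)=(0 13 5 15 14 16 9 8 17 2 4)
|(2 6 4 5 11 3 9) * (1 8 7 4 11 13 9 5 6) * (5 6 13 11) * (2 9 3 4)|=|(1 8 7 2)(3 6 5 11 4 13)|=12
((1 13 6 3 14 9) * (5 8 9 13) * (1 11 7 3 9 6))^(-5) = (1 11)(3 8)(5 7)(6 14)(9 13)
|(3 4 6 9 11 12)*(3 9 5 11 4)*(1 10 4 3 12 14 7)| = |(1 10 4 6 5 11 14 7)(3 12 9)| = 24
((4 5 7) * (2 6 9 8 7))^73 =((2 6 9 8 7 4 5))^73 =(2 8 5 9 4 6 7)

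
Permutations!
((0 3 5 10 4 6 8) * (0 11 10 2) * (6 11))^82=(0 5)(2 3)(4 11 10)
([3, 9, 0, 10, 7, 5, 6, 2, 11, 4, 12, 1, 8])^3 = [12, 7, 10, 8, 0, 5, 6, 3, 9, 2, 11, 4, 1]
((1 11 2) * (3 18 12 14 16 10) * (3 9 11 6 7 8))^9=((1 6 7 8 3 18 12 14 16 10 9 11 2))^9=(1 10 18 6 9 12 7 11 14 8 2 16 3)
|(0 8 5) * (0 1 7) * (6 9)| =10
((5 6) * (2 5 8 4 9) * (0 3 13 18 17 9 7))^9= ((0 3 13 18 17 9 2 5 6 8 4 7))^9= (0 8 2 18)(3 4 5 17)(6 9 13 7)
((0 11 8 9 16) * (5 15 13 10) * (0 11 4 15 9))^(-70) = (16)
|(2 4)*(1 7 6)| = |(1 7 6)(2 4)| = 6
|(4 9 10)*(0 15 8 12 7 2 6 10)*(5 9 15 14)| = |(0 14 5 9)(2 6 10 4 15 8 12 7)| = 8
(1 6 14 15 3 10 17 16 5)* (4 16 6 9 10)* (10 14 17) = (1 9 14 15 3 4 16 5)(6 17) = [0, 9, 2, 4, 16, 1, 17, 7, 8, 14, 10, 11, 12, 13, 15, 3, 5, 6]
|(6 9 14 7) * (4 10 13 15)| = 4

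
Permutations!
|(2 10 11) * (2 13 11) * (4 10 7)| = 4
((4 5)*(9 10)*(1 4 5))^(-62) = ((1 4)(9 10))^(-62) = (10)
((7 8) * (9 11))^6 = ((7 8)(9 11))^6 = (11)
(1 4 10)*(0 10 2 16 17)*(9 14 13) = (0 10 1 4 2 16 17)(9 14 13) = [10, 4, 16, 3, 2, 5, 6, 7, 8, 14, 1, 11, 12, 9, 13, 15, 17, 0]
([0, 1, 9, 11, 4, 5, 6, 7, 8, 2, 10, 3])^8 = [0, 1, 2, 3, 4, 5, 6, 7, 8, 9, 10, 11]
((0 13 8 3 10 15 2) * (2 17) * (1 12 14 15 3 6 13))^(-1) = ((0 1 12 14 15 17 2)(3 10)(6 13 8))^(-1) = (0 2 17 15 14 12 1)(3 10)(6 8 13)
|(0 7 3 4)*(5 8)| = 4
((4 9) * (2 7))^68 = (9)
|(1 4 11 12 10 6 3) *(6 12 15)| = |(1 4 11 15 6 3)(10 12)| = 6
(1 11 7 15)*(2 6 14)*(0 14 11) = (0 14 2 6 11 7 15 1) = [14, 0, 6, 3, 4, 5, 11, 15, 8, 9, 10, 7, 12, 13, 2, 1]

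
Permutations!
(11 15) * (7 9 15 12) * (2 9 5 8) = [0, 1, 9, 3, 4, 8, 6, 5, 2, 15, 10, 12, 7, 13, 14, 11] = (2 9 15 11 12 7 5 8)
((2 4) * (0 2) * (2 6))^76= ((0 6 2 4))^76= (6)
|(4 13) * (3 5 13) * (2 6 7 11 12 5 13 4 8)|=10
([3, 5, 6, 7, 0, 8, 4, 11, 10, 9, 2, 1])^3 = [11, 10, 0, 1, 7, 2, 3, 5, 6, 9, 4, 8]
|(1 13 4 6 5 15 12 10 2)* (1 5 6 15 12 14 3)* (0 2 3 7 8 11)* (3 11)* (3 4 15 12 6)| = 15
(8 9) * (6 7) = (6 7)(8 9) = [0, 1, 2, 3, 4, 5, 7, 6, 9, 8]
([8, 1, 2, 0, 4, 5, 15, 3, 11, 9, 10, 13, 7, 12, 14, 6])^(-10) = (15)(0 12 8 7 11 3 13)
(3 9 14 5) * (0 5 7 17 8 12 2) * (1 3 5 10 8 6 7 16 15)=[10, 3, 0, 9, 4, 5, 7, 17, 12, 14, 8, 11, 2, 13, 16, 1, 15, 6]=(0 10 8 12 2)(1 3 9 14 16 15)(6 7 17)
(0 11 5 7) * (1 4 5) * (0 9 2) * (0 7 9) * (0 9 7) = (0 11 1 4 5 7 9 2) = [11, 4, 0, 3, 5, 7, 6, 9, 8, 2, 10, 1]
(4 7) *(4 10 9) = (4 7 10 9) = [0, 1, 2, 3, 7, 5, 6, 10, 8, 4, 9]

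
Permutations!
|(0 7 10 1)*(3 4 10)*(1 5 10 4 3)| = 6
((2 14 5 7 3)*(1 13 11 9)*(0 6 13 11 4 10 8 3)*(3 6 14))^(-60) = ((0 14 5 7)(1 11 9)(2 3)(4 10 8 6 13))^(-60) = (14)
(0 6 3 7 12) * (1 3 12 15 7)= (0 6 12)(1 3)(7 15)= [6, 3, 2, 1, 4, 5, 12, 15, 8, 9, 10, 11, 0, 13, 14, 7]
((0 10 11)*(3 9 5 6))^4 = (0 10 11)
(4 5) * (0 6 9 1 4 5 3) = (0 6 9 1 4 3) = [6, 4, 2, 0, 3, 5, 9, 7, 8, 1]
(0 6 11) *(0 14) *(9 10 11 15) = (0 6 15 9 10 11 14) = [6, 1, 2, 3, 4, 5, 15, 7, 8, 10, 11, 14, 12, 13, 0, 9]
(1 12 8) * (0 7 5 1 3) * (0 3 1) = (0 7 5)(1 12 8) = [7, 12, 2, 3, 4, 0, 6, 5, 1, 9, 10, 11, 8]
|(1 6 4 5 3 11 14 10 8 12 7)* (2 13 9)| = 33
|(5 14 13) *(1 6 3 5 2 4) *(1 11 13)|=20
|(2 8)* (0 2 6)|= |(0 2 8 6)|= 4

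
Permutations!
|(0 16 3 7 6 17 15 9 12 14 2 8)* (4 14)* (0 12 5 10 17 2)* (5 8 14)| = 56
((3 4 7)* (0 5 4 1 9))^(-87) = ((0 5 4 7 3 1 9))^(-87) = (0 3 5 1 4 9 7)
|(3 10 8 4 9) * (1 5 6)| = |(1 5 6)(3 10 8 4 9)| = 15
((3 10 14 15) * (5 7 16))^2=((3 10 14 15)(5 7 16))^2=(3 14)(5 16 7)(10 15)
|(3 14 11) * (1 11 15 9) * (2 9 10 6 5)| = |(1 11 3 14 15 10 6 5 2 9)| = 10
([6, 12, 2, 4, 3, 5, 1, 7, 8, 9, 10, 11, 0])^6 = (0 1)(6 12)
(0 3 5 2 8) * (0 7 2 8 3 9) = (0 9)(2 3 5 8 7) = [9, 1, 3, 5, 4, 8, 6, 2, 7, 0]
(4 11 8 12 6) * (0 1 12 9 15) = [1, 12, 2, 3, 11, 5, 4, 7, 9, 15, 10, 8, 6, 13, 14, 0] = (0 1 12 6 4 11 8 9 15)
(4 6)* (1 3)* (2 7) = (1 3)(2 7)(4 6) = [0, 3, 7, 1, 6, 5, 4, 2]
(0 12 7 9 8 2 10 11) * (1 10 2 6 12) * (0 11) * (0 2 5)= (0 1 10 2 5)(6 12 7 9 8)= [1, 10, 5, 3, 4, 0, 12, 9, 6, 8, 2, 11, 7]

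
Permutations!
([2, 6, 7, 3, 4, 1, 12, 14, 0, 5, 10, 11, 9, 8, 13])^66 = [0, 6, 2, 3, 4, 1, 12, 7, 8, 5, 10, 11, 9, 13, 14]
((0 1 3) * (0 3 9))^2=(0 9 1)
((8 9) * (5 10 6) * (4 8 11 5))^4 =(4 5 8 10 9 6 11)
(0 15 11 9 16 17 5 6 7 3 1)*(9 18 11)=(0 15 9 16 17 5 6 7 3 1)(11 18)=[15, 0, 2, 1, 4, 6, 7, 3, 8, 16, 10, 18, 12, 13, 14, 9, 17, 5, 11]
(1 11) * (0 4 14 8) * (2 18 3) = (0 4 14 8)(1 11)(2 18 3) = [4, 11, 18, 2, 14, 5, 6, 7, 0, 9, 10, 1, 12, 13, 8, 15, 16, 17, 3]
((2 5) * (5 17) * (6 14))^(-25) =((2 17 5)(6 14))^(-25) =(2 5 17)(6 14)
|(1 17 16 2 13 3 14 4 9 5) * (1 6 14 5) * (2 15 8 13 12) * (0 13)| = 26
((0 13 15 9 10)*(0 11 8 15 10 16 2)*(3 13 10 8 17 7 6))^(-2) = ((0 10 11 17 7 6 3 13 8 15 9 16 2))^(-2) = (0 16 15 13 6 17 10 2 9 8 3 7 11)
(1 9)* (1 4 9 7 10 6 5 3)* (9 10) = (1 7 9 4 10 6 5 3) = [0, 7, 2, 1, 10, 3, 5, 9, 8, 4, 6]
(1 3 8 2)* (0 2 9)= (0 2 1 3 8 9)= [2, 3, 1, 8, 4, 5, 6, 7, 9, 0]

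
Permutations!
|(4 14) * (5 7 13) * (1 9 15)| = |(1 9 15)(4 14)(5 7 13)| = 6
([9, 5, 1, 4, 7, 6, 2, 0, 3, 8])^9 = [3, 5, 1, 0, 9, 6, 2, 8, 7, 4]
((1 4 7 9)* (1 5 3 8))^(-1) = (1 8 3 5 9 7 4)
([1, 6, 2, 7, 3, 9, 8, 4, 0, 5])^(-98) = (9)(0 6)(1 8)(3 7 4)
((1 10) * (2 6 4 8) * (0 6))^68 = ((0 6 4 8 2)(1 10))^68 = (10)(0 8 6 2 4)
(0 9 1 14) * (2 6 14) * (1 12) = [9, 2, 6, 3, 4, 5, 14, 7, 8, 12, 10, 11, 1, 13, 0] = (0 9 12 1 2 6 14)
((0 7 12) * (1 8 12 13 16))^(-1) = ((0 7 13 16 1 8 12))^(-1) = (0 12 8 1 16 13 7)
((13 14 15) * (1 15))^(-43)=((1 15 13 14))^(-43)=(1 15 13 14)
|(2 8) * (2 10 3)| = 4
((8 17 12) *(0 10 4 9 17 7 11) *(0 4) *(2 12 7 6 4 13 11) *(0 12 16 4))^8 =((0 10 12 8 6)(2 16 4 9 17 7)(11 13))^8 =(0 8 10 6 12)(2 4 17)(7 16 9)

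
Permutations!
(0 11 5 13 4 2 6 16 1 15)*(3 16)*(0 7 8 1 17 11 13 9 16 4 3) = [13, 15, 6, 4, 2, 9, 0, 8, 1, 16, 10, 5, 12, 3, 14, 7, 17, 11] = (0 13 3 4 2 6)(1 15 7 8)(5 9 16 17 11)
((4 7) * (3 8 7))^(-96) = (8)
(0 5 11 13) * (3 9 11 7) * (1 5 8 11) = [8, 5, 2, 9, 4, 7, 6, 3, 11, 1, 10, 13, 12, 0] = (0 8 11 13)(1 5 7 3 9)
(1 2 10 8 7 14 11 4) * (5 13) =(1 2 10 8 7 14 11 4)(5 13) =[0, 2, 10, 3, 1, 13, 6, 14, 7, 9, 8, 4, 12, 5, 11]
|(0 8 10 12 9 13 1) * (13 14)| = |(0 8 10 12 9 14 13 1)| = 8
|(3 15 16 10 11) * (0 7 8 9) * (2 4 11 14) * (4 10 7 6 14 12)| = |(0 6 14 2 10 12 4 11 3 15 16 7 8 9)| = 14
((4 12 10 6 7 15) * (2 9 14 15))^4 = (2 4 7 15 6 14 10 9 12) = ((2 9 14 15 4 12 10 6 7))^4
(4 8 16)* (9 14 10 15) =(4 8 16)(9 14 10 15) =[0, 1, 2, 3, 8, 5, 6, 7, 16, 14, 15, 11, 12, 13, 10, 9, 4]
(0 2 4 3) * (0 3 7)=(0 2 4 7)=[2, 1, 4, 3, 7, 5, 6, 0]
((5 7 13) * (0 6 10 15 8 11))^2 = ((0 6 10 15 8 11)(5 7 13))^2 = (0 10 8)(5 13 7)(6 15 11)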